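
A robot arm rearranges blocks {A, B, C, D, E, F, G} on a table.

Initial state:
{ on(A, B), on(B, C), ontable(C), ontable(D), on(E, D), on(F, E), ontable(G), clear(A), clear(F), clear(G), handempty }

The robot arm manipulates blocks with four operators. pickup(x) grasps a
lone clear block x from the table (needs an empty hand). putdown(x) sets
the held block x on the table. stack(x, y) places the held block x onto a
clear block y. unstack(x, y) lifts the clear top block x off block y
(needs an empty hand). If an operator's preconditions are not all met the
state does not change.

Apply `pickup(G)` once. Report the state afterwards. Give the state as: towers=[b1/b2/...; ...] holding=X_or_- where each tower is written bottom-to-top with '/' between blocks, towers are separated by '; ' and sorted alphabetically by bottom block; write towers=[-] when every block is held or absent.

towers=[C/B/A; D/E/F] holding=G

before: towers=[C/B/A; D/E/F; G] holding=-
pre[pickup(G)]: clear(G) ✓, ontable(G) ✓, handempty ✓
all met → apply pickup(G)
after:  towers=[C/B/A; D/E/F] holding=G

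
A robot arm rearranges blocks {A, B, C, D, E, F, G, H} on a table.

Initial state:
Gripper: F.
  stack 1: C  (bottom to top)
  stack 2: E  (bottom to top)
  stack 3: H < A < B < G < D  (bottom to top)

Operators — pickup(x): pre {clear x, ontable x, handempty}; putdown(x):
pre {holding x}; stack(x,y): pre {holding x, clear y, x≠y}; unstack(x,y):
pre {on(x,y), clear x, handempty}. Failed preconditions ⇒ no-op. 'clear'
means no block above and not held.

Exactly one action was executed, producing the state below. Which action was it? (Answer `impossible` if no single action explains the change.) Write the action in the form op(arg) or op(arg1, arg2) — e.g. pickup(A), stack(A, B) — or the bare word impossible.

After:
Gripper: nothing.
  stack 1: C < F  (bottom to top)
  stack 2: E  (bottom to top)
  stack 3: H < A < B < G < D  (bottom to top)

target: towers=[C/F; E; H/A/B/G/D] holding=-
        putdown(F) → towers=[C; E; F; H/A/B/G/D] holding=-
       stack(F, E) → towers=[C; E/F; H/A/B/G/D] holding=-
       stack(F, D) → towers=[C; E; H/A/B/G/D/F] holding=-
       stack(F, C) → towers=[C/F; E; H/A/B/G/D] holding=-  ← match

stack(F, C)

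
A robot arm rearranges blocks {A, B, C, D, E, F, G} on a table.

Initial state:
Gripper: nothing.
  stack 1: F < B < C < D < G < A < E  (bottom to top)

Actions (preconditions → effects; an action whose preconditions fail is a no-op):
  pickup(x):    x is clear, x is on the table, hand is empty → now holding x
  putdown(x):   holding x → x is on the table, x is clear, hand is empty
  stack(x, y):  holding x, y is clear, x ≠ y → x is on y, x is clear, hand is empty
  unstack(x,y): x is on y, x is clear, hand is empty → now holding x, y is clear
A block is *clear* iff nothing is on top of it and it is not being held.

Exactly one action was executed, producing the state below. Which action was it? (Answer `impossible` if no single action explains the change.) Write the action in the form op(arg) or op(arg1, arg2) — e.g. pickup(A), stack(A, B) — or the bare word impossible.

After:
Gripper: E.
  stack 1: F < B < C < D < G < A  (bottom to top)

unstack(E, A)

target: towers=[F/B/C/D/G/A] holding=E
     unstack(E, A) → towers=[F/B/C/D/G/A] holding=E  ← match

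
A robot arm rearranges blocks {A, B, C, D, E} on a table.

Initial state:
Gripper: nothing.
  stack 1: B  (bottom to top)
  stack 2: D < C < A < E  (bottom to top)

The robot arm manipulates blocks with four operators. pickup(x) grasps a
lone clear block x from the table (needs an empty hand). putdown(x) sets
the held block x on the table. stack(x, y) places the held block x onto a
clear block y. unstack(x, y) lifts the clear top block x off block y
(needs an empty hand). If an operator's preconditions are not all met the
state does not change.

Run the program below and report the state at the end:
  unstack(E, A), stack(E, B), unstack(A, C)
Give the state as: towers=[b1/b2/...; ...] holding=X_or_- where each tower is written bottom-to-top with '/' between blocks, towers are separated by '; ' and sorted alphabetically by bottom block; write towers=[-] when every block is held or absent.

towers=[B/E; D/C] holding=A

step 1 (unstack(E, A)): towers=[B; D/C/A] holding=E
step 2 (stack(E, B)): towers=[B/E; D/C/A] holding=-
step 3 (unstack(A, C)): towers=[B/E; D/C] holding=A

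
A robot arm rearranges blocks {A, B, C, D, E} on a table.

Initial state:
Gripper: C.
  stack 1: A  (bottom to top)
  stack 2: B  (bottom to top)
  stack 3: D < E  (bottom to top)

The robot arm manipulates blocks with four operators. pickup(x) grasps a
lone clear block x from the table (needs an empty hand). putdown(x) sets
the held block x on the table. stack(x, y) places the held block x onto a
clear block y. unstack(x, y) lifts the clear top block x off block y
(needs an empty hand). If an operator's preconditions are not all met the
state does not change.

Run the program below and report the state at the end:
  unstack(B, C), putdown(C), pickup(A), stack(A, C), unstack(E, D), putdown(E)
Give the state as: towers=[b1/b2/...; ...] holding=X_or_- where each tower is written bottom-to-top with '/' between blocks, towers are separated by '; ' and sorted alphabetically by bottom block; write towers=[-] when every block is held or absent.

towers=[B; C/A; D; E] holding=-

step 1 (unstack(B, C)) [no-op]: towers=[A; B; D/E] holding=C
step 2 (putdown(C)): towers=[A; B; C; D/E] holding=-
step 3 (pickup(A)): towers=[B; C; D/E] holding=A
step 4 (stack(A, C)): towers=[B; C/A; D/E] holding=-
step 5 (unstack(E, D)): towers=[B; C/A; D] holding=E
step 6 (putdown(E)): towers=[B; C/A; D; E] holding=-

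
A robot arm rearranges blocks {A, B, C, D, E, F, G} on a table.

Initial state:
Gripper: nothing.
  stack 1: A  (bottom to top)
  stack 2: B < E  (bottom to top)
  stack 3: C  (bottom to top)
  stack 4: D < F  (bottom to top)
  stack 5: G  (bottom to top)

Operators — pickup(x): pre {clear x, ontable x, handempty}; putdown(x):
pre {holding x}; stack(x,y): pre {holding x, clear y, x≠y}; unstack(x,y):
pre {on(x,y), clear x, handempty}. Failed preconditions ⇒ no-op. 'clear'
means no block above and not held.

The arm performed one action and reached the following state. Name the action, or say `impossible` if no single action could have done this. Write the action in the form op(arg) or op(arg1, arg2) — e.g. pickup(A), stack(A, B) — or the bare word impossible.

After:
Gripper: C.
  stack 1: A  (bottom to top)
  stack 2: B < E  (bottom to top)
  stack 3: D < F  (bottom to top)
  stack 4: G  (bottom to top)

pickup(C)

target: towers=[A; B/E; D/F; G] holding=C
     unstack(F, D) → towers=[A; B/E; C; D; G] holding=F
         pickup(G) → towers=[A; B/E; C; D/F] holding=G
         pickup(A) → towers=[B/E; C; D/F; G] holding=A
     unstack(E, B) → towers=[A; B; C; D/F; G] holding=E
         pickup(C) → towers=[A; B/E; D/F; G] holding=C  ← match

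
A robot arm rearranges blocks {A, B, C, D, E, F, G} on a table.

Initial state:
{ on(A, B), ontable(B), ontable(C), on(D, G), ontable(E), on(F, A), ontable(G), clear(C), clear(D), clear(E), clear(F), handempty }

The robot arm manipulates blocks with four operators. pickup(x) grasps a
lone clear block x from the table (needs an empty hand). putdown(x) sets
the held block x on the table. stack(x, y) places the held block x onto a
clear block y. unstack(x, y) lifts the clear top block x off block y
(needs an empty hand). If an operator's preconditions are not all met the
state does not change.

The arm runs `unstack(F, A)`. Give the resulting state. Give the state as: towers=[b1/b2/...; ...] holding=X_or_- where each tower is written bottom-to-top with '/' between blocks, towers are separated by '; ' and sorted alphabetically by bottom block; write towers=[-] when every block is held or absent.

before: towers=[B/A/F; C; E; G/D] holding=-
pre[unstack(F, A)]: on(F,A) ok, clear(F) ok, handempty ok
all met → apply unstack(F, A)
after:  towers=[B/A; C; E; G/D] holding=F

towers=[B/A; C; E; G/D] holding=F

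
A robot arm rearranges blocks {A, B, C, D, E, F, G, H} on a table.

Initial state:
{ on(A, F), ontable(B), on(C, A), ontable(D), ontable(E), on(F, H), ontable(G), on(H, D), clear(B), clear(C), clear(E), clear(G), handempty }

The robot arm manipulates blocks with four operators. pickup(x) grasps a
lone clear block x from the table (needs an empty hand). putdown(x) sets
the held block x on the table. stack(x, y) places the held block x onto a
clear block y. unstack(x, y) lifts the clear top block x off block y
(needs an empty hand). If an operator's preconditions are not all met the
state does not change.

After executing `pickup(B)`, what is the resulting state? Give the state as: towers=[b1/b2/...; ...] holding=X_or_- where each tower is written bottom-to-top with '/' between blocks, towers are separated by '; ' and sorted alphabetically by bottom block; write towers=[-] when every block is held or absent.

before: towers=[B; D/H/F/A/C; E; G] holding=-
pre[pickup(B)]: clear(B) ok, ontable(B) ok, handempty ok
all met → apply pickup(B)
after:  towers=[D/H/F/A/C; E; G] holding=B

towers=[D/H/F/A/C; E; G] holding=B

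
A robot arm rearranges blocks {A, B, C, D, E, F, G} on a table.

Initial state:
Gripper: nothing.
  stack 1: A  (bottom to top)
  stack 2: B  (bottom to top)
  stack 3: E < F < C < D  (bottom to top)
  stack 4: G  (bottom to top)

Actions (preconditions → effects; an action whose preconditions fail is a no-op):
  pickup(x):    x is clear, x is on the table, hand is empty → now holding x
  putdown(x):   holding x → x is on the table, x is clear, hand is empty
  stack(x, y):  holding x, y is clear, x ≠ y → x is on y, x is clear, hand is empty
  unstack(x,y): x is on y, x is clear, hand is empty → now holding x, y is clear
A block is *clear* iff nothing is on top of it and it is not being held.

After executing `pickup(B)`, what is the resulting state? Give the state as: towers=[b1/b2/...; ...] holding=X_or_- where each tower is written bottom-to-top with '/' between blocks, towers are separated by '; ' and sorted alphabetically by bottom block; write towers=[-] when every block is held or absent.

before: towers=[A; B; E/F/C/D; G] holding=-
pre[pickup(B)]: clear(B) ✓, ontable(B) ✓, handempty ✓
all met → apply pickup(B)
after:  towers=[A; E/F/C/D; G] holding=B

towers=[A; E/F/C/D; G] holding=B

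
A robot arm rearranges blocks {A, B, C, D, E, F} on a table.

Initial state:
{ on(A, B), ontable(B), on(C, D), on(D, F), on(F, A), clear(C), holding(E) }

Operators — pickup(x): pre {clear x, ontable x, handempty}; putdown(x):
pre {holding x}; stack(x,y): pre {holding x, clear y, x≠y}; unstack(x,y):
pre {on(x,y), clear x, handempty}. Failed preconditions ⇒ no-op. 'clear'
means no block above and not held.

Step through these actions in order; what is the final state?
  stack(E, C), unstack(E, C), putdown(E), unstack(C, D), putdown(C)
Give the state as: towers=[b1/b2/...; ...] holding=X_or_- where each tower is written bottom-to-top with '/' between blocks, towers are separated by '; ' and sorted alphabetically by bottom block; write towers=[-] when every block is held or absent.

step 1 (stack(E, C)): towers=[B/A/F/D/C/E] holding=-
step 2 (unstack(E, C)): towers=[B/A/F/D/C] holding=E
step 3 (putdown(E)): towers=[B/A/F/D/C; E] holding=-
step 4 (unstack(C, D)): towers=[B/A/F/D; E] holding=C
step 5 (putdown(C)): towers=[B/A/F/D; C; E] holding=-

towers=[B/A/F/D; C; E] holding=-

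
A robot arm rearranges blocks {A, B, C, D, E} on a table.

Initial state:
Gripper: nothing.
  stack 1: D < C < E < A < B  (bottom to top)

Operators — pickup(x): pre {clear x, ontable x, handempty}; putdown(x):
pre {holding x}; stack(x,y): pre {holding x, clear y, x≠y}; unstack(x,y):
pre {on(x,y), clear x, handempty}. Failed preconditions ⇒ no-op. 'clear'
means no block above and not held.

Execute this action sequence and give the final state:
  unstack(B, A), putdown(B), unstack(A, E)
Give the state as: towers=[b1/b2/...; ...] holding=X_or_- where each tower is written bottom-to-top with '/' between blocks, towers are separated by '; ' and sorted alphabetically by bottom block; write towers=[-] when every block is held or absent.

step 1 (unstack(B, A)): towers=[D/C/E/A] holding=B
step 2 (putdown(B)): towers=[B; D/C/E/A] holding=-
step 3 (unstack(A, E)): towers=[B; D/C/E] holding=A

towers=[B; D/C/E] holding=A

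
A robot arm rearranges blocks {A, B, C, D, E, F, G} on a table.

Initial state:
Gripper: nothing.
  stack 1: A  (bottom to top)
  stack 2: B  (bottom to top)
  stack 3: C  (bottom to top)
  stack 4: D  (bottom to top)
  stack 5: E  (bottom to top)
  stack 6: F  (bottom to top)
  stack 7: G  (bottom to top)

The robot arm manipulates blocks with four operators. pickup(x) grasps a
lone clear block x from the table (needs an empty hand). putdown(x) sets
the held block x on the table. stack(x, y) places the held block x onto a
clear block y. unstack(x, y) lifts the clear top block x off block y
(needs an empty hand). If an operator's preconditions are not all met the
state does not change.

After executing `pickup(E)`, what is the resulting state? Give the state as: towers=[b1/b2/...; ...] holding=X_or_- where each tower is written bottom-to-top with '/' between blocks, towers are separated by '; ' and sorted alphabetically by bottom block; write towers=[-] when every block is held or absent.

towers=[A; B; C; D; F; G] holding=E

before: towers=[A; B; C; D; E; F; G] holding=-
pre[pickup(E)]: clear(E) ✓, ontable(E) ✓, handempty ✓
all met → apply pickup(E)
after:  towers=[A; B; C; D; F; G] holding=E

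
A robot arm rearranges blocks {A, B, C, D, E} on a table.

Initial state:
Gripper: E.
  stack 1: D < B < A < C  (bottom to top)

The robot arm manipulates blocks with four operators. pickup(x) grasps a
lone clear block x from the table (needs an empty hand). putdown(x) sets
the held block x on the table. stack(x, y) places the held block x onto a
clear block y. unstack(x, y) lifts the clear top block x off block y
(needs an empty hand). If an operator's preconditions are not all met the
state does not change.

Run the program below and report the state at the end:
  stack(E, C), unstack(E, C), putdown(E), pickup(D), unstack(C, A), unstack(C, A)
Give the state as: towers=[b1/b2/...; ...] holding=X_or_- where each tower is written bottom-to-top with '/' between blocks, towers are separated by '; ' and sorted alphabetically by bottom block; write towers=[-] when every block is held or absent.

towers=[D/B/A; E] holding=C

step 1 (stack(E, C)): towers=[D/B/A/C/E] holding=-
step 2 (unstack(E, C)): towers=[D/B/A/C] holding=E
step 3 (putdown(E)): towers=[D/B/A/C; E] holding=-
step 4 (pickup(D)) [no-op]: towers=[D/B/A/C; E] holding=-
step 5 (unstack(C, A)): towers=[D/B/A; E] holding=C
step 6 (unstack(C, A)) [no-op]: towers=[D/B/A; E] holding=C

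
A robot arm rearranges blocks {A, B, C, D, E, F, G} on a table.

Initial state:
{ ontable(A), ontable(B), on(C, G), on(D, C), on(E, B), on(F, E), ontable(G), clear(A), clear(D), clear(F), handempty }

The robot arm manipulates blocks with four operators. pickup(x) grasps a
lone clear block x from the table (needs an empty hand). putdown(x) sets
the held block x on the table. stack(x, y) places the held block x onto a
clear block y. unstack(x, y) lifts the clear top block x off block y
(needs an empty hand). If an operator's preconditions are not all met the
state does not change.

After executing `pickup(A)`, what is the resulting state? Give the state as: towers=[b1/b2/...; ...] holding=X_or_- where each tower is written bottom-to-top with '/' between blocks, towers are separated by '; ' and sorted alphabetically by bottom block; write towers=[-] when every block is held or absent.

before: towers=[A; B/E/F; G/C/D] holding=-
pre[pickup(A)]: clear(A) ✓, ontable(A) ✓, handempty ✓
all met → apply pickup(A)
after:  towers=[B/E/F; G/C/D] holding=A

towers=[B/E/F; G/C/D] holding=A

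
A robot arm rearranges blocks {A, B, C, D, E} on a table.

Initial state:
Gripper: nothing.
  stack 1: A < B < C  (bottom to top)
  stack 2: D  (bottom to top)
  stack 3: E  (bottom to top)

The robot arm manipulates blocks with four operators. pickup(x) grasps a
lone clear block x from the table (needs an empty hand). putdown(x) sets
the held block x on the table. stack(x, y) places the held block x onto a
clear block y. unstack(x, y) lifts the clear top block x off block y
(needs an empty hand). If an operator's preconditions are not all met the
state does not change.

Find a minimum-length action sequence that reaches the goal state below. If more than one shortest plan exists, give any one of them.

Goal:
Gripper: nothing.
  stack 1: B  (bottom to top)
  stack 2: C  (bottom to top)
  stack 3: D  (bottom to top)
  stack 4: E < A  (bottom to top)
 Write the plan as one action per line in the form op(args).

unstack(C, B)
putdown(C)
unstack(B, A)
putdown(B)
pickup(A)
stack(A, E)

step 1 (unstack(C, B)): towers=[A/B; D; E] holding=C
step 2 (putdown(C)): towers=[A/B; C; D; E] holding=-
step 3 (unstack(B, A)): towers=[A; C; D; E] holding=B
step 4 (putdown(B)): towers=[A; B; C; D; E] holding=-
step 5 (pickup(A)): towers=[B; C; D; E] holding=A
step 6 (stack(A, E)): towers=[B; C; D; E/A] holding=-
goal check: towers=[B; C; D; E/A] holding=- — reached (length 6, optimal by BFS)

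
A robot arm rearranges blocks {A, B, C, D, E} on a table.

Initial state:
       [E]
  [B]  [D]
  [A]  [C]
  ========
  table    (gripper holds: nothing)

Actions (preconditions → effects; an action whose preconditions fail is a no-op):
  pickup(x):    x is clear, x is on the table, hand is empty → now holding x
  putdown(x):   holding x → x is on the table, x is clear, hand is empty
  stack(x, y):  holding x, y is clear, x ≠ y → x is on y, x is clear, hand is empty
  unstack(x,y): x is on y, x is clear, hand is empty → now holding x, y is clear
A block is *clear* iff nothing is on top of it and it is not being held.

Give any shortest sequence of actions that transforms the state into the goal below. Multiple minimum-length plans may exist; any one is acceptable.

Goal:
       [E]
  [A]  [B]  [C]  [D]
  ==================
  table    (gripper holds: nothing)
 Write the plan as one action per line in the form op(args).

unstack(B, A)
putdown(B)
unstack(E, D)
stack(E, B)
unstack(D, C)
putdown(D)

step 1 (unstack(B, A)): towers=[A; C/D/E] holding=B
step 2 (putdown(B)): towers=[A; B; C/D/E] holding=-
step 3 (unstack(E, D)): towers=[A; B; C/D] holding=E
step 4 (stack(E, B)): towers=[A; B/E; C/D] holding=-
step 5 (unstack(D, C)): towers=[A; B/E; C] holding=D
step 6 (putdown(D)): towers=[A; B/E; C; D] holding=-
goal check: towers=[A; B/E; C; D] holding=- — reached (length 6, optimal by BFS)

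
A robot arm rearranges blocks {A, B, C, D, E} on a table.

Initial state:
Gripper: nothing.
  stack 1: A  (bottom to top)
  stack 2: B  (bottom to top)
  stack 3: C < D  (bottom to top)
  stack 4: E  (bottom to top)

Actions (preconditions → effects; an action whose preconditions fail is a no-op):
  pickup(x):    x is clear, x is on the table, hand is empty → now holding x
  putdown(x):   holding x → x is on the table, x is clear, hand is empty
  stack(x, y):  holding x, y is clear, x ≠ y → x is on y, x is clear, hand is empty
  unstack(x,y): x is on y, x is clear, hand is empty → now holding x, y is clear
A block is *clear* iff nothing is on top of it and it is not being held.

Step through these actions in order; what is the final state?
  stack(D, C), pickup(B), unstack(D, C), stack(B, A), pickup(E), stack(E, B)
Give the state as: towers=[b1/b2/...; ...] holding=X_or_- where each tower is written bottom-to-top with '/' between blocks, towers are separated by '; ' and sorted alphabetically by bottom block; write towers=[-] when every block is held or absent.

towers=[A/B/E; C/D] holding=-

step 1 (stack(D, C)) [no-op]: towers=[A; B; C/D; E] holding=-
step 2 (pickup(B)): towers=[A; C/D; E] holding=B
step 3 (unstack(D, C)) [no-op]: towers=[A; C/D; E] holding=B
step 4 (stack(B, A)): towers=[A/B; C/D; E] holding=-
step 5 (pickup(E)): towers=[A/B; C/D] holding=E
step 6 (stack(E, B)): towers=[A/B/E; C/D] holding=-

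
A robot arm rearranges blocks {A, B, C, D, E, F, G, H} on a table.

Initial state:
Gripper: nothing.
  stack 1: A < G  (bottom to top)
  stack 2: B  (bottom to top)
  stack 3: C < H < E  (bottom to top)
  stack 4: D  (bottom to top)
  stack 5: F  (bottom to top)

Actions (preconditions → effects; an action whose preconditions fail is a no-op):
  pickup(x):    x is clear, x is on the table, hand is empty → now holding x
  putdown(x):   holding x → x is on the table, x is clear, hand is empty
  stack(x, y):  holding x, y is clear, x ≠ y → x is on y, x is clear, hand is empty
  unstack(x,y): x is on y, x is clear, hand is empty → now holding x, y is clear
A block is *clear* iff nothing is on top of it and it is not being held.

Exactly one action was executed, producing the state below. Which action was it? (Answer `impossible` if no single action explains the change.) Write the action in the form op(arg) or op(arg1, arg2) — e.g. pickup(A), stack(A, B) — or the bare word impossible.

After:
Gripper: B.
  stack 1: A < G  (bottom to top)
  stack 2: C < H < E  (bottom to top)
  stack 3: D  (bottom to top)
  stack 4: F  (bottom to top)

target: towers=[A/G; C/H/E; D; F] holding=B
     unstack(G, A) → towers=[A; B; C/H/E; D; F] holding=G
     unstack(E, H) → towers=[A/G; B; C/H; D; F] holding=E
         pickup(B) → towers=[A/G; C/H/E; D; F] holding=B  ← match
         pickup(F) → towers=[A/G; B; C/H/E; D] holding=F
         pickup(D) → towers=[A/G; B; C/H/E; F] holding=D

pickup(B)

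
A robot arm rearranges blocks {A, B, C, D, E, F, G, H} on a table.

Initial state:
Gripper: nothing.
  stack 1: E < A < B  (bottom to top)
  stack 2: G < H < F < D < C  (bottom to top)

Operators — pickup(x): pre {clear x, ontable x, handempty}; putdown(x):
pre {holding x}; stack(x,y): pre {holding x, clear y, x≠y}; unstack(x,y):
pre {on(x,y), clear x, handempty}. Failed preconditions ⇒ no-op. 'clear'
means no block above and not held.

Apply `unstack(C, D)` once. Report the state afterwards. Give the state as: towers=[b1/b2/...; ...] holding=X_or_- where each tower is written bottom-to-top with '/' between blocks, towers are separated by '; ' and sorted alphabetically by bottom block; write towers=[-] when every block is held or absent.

towers=[E/A/B; G/H/F/D] holding=C

before: towers=[E/A/B; G/H/F/D/C] holding=-
pre[unstack(C, D)]: on(C,D) ✓, clear(C) ✓, handempty ✓
all met → apply unstack(C, D)
after:  towers=[E/A/B; G/H/F/D] holding=C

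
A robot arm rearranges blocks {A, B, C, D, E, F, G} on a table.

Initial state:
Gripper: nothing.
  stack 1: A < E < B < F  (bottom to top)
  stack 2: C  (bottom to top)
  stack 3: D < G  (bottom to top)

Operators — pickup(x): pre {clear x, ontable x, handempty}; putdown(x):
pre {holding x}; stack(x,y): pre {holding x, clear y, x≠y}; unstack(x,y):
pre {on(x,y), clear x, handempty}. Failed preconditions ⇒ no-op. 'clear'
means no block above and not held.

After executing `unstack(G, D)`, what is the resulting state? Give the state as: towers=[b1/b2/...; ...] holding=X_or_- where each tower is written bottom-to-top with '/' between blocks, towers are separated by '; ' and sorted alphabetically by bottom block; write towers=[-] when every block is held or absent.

before: towers=[A/E/B/F; C; D/G] holding=-
pre[unstack(G, D)]: on(G,D) yes, clear(G) yes, handempty yes
all met → apply unstack(G, D)
after:  towers=[A/E/B/F; C; D] holding=G

towers=[A/E/B/F; C; D] holding=G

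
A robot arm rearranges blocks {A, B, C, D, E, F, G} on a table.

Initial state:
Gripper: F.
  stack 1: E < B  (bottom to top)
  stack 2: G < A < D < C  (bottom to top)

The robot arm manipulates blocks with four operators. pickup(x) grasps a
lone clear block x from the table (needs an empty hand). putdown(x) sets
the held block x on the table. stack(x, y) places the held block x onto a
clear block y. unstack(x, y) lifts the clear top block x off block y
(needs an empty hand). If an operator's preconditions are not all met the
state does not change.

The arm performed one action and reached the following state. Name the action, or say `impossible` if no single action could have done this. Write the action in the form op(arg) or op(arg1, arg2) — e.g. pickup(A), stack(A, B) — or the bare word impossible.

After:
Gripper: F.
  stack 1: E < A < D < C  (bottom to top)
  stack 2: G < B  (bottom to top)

impossible

target: towers=[E/A/D/C; G/B] holding=F
        putdown(F) → towers=[E/B; F; G/A/D/C] holding=-
       stack(F, B) → towers=[E/B/F; G/A/D/C] holding=-
       stack(F, C) → towers=[E/B; G/A/D/C/F] holding=-
none of the 3 applicable actions match → impossible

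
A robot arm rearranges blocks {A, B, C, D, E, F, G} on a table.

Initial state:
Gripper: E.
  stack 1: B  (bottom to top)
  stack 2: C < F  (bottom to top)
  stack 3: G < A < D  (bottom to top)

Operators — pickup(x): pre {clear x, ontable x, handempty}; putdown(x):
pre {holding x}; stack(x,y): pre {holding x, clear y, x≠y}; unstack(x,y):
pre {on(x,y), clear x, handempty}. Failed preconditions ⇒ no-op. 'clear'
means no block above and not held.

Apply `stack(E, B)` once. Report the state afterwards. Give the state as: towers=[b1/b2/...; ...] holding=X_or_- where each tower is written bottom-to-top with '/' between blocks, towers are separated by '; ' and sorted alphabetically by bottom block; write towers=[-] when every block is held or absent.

towers=[B/E; C/F; G/A/D] holding=-

before: towers=[B; C/F; G/A/D] holding=E
pre[stack(E, B)]: holding(E) yes, clear(B) yes, E≠B yes
all met → apply stack(E, B)
after:  towers=[B/E; C/F; G/A/D] holding=-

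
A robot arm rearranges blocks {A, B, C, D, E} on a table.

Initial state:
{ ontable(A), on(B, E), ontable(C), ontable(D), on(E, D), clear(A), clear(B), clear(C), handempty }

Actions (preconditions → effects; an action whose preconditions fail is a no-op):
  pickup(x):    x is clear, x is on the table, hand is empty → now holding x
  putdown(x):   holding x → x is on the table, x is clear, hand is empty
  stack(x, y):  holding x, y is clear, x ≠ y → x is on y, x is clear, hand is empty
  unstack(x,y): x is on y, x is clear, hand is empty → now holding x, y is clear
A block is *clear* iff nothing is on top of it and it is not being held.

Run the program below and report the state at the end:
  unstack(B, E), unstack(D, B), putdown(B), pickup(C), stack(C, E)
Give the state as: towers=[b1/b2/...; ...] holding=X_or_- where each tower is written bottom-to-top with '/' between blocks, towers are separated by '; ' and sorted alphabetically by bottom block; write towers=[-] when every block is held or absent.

towers=[A; B; D/E/C] holding=-

step 1 (unstack(B, E)): towers=[A; C; D/E] holding=B
step 2 (unstack(D, B)) [no-op]: towers=[A; C; D/E] holding=B
step 3 (putdown(B)): towers=[A; B; C; D/E] holding=-
step 4 (pickup(C)): towers=[A; B; D/E] holding=C
step 5 (stack(C, E)): towers=[A; B; D/E/C] holding=-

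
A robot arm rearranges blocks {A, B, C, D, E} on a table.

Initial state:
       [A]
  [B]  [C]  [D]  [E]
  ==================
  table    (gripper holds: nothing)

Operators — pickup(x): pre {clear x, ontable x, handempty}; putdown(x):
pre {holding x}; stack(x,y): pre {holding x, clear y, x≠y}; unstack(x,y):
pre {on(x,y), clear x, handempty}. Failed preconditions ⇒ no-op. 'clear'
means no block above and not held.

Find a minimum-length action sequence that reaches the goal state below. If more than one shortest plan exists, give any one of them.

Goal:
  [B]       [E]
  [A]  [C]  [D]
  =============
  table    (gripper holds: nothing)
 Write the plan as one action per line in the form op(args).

step 1 (unstack(A, C)): towers=[B; C; D; E] holding=A
step 2 (putdown(A)): towers=[A; B; C; D; E] holding=-
step 3 (pickup(B)): towers=[A; C; D; E] holding=B
step 4 (stack(B, A)): towers=[A/B; C; D; E] holding=-
step 5 (pickup(E)): towers=[A/B; C; D] holding=E
step 6 (stack(E, D)): towers=[A/B; C; D/E] holding=-
goal check: towers=[A/B; C; D/E] holding=- — reached (length 6, optimal by BFS)

unstack(A, C)
putdown(A)
pickup(B)
stack(B, A)
pickup(E)
stack(E, D)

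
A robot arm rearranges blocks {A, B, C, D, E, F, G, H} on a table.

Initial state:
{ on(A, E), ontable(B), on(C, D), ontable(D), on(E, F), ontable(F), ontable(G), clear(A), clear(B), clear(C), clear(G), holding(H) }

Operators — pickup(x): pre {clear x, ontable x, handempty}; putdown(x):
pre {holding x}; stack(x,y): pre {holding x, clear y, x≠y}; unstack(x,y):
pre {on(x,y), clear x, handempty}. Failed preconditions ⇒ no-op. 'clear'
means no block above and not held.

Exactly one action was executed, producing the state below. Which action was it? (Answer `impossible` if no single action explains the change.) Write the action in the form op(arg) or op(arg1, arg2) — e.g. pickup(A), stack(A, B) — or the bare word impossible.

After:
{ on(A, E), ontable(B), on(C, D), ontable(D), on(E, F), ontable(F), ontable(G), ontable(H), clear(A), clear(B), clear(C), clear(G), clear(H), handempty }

putdown(H)

target: towers=[B; D/C; F/E/A; G; H] holding=-
        putdown(H) → towers=[B; D/C; F/E/A; G; H] holding=-  ← match
       stack(H, G) → towers=[B; D/C; F/E/A; G/H] holding=-
       stack(H, A) → towers=[B; D/C; F/E/A/H; G] holding=-
       stack(H, B) → towers=[B/H; D/C; F/E/A; G] holding=-
       stack(H, C) → towers=[B; D/C/H; F/E/A; G] holding=-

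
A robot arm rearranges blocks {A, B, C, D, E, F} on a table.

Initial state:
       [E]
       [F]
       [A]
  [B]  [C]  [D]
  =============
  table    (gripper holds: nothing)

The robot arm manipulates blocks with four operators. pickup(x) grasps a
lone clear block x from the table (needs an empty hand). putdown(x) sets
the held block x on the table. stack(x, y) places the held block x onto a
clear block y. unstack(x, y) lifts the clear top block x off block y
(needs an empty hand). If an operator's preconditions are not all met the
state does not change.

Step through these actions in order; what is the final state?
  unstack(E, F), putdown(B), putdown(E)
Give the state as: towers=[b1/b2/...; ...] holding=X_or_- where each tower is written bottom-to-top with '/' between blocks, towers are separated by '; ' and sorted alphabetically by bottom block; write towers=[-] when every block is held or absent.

towers=[B; C/A/F; D; E] holding=-

step 1 (unstack(E, F)): towers=[B; C/A/F; D] holding=E
step 2 (putdown(B)) [no-op]: towers=[B; C/A/F; D] holding=E
step 3 (putdown(E)): towers=[B; C/A/F; D; E] holding=-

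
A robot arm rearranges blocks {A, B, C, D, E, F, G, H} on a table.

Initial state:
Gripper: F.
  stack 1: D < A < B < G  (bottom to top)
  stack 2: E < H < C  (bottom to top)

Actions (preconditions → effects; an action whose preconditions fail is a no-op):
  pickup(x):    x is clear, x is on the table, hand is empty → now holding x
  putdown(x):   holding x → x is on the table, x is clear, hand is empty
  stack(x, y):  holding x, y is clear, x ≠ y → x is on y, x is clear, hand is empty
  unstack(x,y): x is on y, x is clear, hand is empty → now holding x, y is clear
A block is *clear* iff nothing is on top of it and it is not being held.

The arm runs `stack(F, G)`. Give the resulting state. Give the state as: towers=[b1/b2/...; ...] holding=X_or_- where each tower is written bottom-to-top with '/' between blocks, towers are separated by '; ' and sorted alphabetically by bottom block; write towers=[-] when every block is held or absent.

towers=[D/A/B/G/F; E/H/C] holding=-

before: towers=[D/A/B/G; E/H/C] holding=F
pre[stack(F, G)]: holding(F) ✓, clear(G) ✓, F≠G ✓
all met → apply stack(F, G)
after:  towers=[D/A/B/G/F; E/H/C] holding=-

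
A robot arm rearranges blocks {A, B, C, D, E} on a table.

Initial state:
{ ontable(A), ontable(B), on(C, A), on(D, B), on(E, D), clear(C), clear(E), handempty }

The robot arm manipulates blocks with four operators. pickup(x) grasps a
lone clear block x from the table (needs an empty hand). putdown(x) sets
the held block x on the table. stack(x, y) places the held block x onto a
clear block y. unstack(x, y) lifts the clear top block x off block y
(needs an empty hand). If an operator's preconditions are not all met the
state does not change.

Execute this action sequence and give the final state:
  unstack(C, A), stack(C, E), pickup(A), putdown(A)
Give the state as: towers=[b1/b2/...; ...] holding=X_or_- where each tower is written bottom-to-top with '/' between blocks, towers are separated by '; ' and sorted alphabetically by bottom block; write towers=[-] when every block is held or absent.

towers=[A; B/D/E/C] holding=-

step 1 (unstack(C, A)): towers=[A; B/D/E] holding=C
step 2 (stack(C, E)): towers=[A; B/D/E/C] holding=-
step 3 (pickup(A)): towers=[B/D/E/C] holding=A
step 4 (putdown(A)): towers=[A; B/D/E/C] holding=-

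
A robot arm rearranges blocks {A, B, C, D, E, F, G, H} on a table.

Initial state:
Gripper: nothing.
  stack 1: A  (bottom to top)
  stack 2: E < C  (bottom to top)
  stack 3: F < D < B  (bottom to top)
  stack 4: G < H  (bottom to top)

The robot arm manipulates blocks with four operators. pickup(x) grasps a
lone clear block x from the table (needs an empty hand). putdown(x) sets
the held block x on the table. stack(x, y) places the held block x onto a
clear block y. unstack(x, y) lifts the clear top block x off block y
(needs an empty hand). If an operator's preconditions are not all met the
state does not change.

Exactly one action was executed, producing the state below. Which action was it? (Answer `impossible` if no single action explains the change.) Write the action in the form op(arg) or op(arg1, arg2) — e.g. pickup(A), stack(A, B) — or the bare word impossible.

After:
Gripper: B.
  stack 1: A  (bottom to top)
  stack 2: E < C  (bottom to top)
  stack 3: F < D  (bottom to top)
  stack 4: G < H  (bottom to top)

unstack(B, D)

target: towers=[A; E/C; F/D; G/H] holding=B
         pickup(A) → towers=[E/C; F/D/B; G/H] holding=A
     unstack(H, G) → towers=[A; E/C; F/D/B; G] holding=H
     unstack(B, D) → towers=[A; E/C; F/D; G/H] holding=B  ← match
     unstack(C, E) → towers=[A; E; F/D/B; G/H] holding=C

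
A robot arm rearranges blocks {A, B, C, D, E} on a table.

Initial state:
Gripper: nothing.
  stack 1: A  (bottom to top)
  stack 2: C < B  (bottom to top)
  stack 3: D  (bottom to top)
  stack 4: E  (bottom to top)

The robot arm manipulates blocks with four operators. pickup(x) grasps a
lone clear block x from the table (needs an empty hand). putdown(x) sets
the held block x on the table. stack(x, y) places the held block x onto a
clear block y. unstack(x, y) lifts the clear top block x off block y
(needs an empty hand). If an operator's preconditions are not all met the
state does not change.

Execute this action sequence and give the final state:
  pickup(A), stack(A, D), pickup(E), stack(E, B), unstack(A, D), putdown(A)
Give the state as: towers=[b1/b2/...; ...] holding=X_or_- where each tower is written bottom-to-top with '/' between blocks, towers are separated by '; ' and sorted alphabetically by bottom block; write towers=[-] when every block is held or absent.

towers=[A; C/B/E; D] holding=-

step 1 (pickup(A)): towers=[C/B; D; E] holding=A
step 2 (stack(A, D)): towers=[C/B; D/A; E] holding=-
step 3 (pickup(E)): towers=[C/B; D/A] holding=E
step 4 (stack(E, B)): towers=[C/B/E; D/A] holding=-
step 5 (unstack(A, D)): towers=[C/B/E; D] holding=A
step 6 (putdown(A)): towers=[A; C/B/E; D] holding=-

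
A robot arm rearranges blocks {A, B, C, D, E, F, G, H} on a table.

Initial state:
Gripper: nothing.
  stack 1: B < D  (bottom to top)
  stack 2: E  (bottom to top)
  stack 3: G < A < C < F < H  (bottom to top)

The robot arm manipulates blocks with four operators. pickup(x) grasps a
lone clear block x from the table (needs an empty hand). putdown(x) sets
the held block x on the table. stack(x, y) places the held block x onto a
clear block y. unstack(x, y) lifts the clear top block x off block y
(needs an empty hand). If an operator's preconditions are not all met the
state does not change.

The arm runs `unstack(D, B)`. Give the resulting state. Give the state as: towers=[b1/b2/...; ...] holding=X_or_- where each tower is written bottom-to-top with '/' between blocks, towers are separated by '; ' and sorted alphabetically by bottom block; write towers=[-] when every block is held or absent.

before: towers=[B/D; E; G/A/C/F/H] holding=-
pre[unstack(D, B)]: on(D,B) yes, clear(D) yes, handempty yes
all met → apply unstack(D, B)
after:  towers=[B; E; G/A/C/F/H] holding=D

towers=[B; E; G/A/C/F/H] holding=D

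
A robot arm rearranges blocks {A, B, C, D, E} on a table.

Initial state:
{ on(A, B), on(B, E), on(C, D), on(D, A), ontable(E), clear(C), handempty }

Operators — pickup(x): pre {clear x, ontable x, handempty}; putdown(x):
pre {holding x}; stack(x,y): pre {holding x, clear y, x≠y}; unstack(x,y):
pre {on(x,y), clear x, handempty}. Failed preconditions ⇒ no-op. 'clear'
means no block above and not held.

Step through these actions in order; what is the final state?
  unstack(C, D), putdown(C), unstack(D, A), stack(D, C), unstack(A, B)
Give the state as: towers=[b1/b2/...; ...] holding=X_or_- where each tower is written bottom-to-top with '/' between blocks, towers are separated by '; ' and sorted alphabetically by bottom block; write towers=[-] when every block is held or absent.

towers=[C/D; E/B] holding=A

step 1 (unstack(C, D)): towers=[E/B/A/D] holding=C
step 2 (putdown(C)): towers=[C; E/B/A/D] holding=-
step 3 (unstack(D, A)): towers=[C; E/B/A] holding=D
step 4 (stack(D, C)): towers=[C/D; E/B/A] holding=-
step 5 (unstack(A, B)): towers=[C/D; E/B] holding=A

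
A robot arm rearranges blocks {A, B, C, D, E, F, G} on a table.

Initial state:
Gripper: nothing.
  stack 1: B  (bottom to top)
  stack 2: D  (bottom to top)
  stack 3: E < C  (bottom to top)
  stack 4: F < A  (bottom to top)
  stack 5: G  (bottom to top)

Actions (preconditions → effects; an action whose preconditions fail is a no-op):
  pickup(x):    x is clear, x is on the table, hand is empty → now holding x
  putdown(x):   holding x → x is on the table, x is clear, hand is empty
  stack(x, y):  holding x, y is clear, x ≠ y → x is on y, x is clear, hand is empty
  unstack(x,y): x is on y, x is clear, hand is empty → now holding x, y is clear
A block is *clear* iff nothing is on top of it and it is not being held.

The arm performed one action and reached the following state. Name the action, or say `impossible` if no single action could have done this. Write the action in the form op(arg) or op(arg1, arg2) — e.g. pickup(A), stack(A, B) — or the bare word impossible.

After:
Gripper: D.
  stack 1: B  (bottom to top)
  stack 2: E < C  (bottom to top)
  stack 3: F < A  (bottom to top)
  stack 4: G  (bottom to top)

pickup(D)

target: towers=[B; E/C; F/A; G] holding=D
         pickup(B) → towers=[D; E/C; F/A; G] holding=B
         pickup(G) → towers=[B; D; E/C; F/A] holding=G
         pickup(D) → towers=[B; E/C; F/A; G] holding=D  ← match
     unstack(A, F) → towers=[B; D; E/C; F; G] holding=A
     unstack(C, E) → towers=[B; D; E; F/A; G] holding=C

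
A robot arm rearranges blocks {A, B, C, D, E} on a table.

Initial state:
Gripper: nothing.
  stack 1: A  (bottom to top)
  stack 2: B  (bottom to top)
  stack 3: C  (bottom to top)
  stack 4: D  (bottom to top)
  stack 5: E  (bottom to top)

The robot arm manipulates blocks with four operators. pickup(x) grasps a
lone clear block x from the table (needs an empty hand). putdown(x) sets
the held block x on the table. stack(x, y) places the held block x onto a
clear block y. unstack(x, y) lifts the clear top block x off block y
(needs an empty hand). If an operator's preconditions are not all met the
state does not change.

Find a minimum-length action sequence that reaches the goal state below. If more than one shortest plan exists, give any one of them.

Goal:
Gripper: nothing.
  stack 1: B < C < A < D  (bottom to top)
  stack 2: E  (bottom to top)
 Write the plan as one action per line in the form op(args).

pickup(C)
stack(C, B)
pickup(A)
stack(A, C)
pickup(D)
stack(D, A)

step 1 (pickup(C)): towers=[A; B; D; E] holding=C
step 2 (stack(C, B)): towers=[A; B/C; D; E] holding=-
step 3 (pickup(A)): towers=[B/C; D; E] holding=A
step 4 (stack(A, C)): towers=[B/C/A; D; E] holding=-
step 5 (pickup(D)): towers=[B/C/A; E] holding=D
step 6 (stack(D, A)): towers=[B/C/A/D; E] holding=-
goal check: towers=[B/C/A/D; E] holding=- — reached (length 6, optimal by BFS)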